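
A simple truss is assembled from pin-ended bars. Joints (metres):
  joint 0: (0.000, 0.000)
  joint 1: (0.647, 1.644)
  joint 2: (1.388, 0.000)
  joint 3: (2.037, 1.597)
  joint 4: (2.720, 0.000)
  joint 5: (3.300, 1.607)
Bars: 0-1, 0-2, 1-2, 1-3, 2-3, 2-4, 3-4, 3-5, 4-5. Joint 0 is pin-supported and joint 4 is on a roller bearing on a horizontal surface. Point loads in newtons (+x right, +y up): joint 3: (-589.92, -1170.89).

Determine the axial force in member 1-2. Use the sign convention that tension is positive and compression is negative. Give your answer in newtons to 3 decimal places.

N=6 nodes, M=9 members, R=3 reactions → 2N=12, M+R=12
member 0 (0-1): L=1.7667, (cx,cy)=(0.3662,0.9305)
member 1 (0-2): L=1.3880, (cx,cy)=(1.0000,0.0000)
member 2 (1-2): L=1.8033, (cx,cy)=(0.4109,-0.9117)
member 3 (1-3): L=1.3908, (cx,cy)=(0.9994,-0.0338)
member 4 (2-3): L=1.7238, (cx,cy)=(0.3765,0.9264)
member 5 (2-4): L=1.3320, (cx,cy)=(1.0000,0.0000)
member 6 (3-4): L=1.7369, (cx,cy)=(0.3932,-0.9194)
member 7 (3-5): L=1.2630, (cx,cy)=(1.0000,0.0079)
member 8 (4-5): L=1.7085, (cx,cy)=(0.3395,0.9406)
solve A·x = −loads:
  F[0-1] = -688.1823 N (compression)
  F[0-2] = -337.8989 N (compression)
  F[1-2] = +722.7807 N (tension)
  F[1-3] = -549.3385 N (compression)
  F[2-3] = -711.2730 N (compression)
  F[2-4] = +226.8890 N (tension)
  F[3-4] = -576.9963 N (compression)
  F[3-5] = +0.0000 N (tension)
  F[4-5] = -0.0000 N (compression)
  Rx@0 = +589.9200 N
  Ry@0 = +640.3750 N
  Ry@4 = +530.5150 N

722.781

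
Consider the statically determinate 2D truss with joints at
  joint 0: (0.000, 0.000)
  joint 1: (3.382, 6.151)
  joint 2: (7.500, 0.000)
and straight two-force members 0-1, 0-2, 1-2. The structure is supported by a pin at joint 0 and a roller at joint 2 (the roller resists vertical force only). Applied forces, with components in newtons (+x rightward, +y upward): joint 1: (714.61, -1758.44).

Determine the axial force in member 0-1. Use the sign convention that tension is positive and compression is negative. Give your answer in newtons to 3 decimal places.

N=3 nodes, M=3 members, R=3 reactions → 2N=6, M+R=6
member 0 (0-1): L=7.0195, (cx,cy)=(0.4818,0.8763)
member 1 (0-2): L=7.5000, (cx,cy)=(1.0000,0.0000)
member 2 (1-2): L=7.4022, (cx,cy)=(0.5563,-0.8310)
solve A·x = −loads:
  F[0-1] = -432.9960 N (compression)
  F[0-2] = +923.2292 N (tension)
  F[1-2] = -1659.5281 N (compression)
  Rx@0 = -714.6100 N
  Ry@0 = +379.4253 N
  Ry@2 = +1379.0147 N

-432.996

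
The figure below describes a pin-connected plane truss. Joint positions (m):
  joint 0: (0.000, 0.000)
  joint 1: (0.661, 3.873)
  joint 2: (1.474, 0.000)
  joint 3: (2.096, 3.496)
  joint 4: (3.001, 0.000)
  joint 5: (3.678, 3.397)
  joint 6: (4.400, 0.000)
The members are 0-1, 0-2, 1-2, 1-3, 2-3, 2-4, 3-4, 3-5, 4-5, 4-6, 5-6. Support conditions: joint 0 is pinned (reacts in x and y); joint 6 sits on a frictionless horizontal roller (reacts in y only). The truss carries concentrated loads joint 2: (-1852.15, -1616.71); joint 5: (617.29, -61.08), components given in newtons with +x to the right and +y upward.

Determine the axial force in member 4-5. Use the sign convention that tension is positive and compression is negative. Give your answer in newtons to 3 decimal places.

N=7 nodes, M=11 members, R=3 reactions → 2N=14, M+R=14
member 0 (0-1): L=3.9290, (cx,cy)=(0.1682,0.9857)
member 1 (0-2): L=1.4740, (cx,cy)=(1.0000,0.0000)
member 2 (1-2): L=3.9574, (cx,cy)=(0.2054,-0.9787)
member 3 (1-3): L=1.4837, (cx,cy)=(0.9672,-0.2541)
member 4 (2-3): L=3.5509, (cx,cy)=(0.1752,0.9845)
member 5 (2-4): L=1.5270, (cx,cy)=(1.0000,0.0000)
member 6 (3-4): L=3.6112, (cx,cy)=(0.2506,-0.9681)
member 7 (3-5): L=1.5851, (cx,cy)=(0.9980,-0.0625)
member 8 (4-5): L=3.4638, (cx,cy)=(0.1954,0.9807)
member 9 (4-6): L=1.3990, (cx,cy)=(1.0000,0.0000)
member 10 (5-6): L=3.4729, (cx,cy)=(0.2079,-0.9782)
solve A·x = −loads:
  F[0-1] = -617.3583 N (compression)
  F[0-2] = -1130.9980 N (compression)
  F[1-2] = +687.6246 N (tension)
  F[1-3] = -253.4440 N (compression)
  F[2-3] = +958.5729 N (tension)
  F[2-4] = +694.5056 N (tension)
  F[3-4] = -1053.4569 N (compression)
  F[3-5] = +187.1530 N (tension)
  F[4-5] = +1039.8958 N (tension)
  F[4-6] = +227.2549 N (tension)
  F[5-6] = -1093.1148 N (compression)
  Rx@0 = +1234.8600 N
  Ry@0 = +608.5589 N
  Ry@6 = +1069.2311 N

1039.896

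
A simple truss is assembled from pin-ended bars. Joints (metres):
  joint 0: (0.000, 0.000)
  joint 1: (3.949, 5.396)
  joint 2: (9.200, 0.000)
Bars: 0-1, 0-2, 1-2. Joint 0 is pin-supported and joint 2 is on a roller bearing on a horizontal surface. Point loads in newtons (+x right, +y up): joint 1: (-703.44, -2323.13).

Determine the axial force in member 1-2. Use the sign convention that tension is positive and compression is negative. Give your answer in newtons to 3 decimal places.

-815.710

N=3 nodes, M=3 members, R=3 reactions → 2N=6, M+R=6
member 0 (0-1): L=6.6867, (cx,cy)=(0.5906,0.8070)
member 1 (0-2): L=9.2000, (cx,cy)=(1.0000,0.0000)
member 2 (1-2): L=7.5293, (cx,cy)=(0.6974,-0.7167)
solve A·x = −loads:
  F[0-1] = -2154.3715 N (compression)
  F[0-2] = +568.8863 N (tension)
  F[1-2] = -815.7104 N (compression)
  Rx@0 = +703.4400 N
  Ry@0 = +1738.5346 N
  Ry@2 = +584.5954 N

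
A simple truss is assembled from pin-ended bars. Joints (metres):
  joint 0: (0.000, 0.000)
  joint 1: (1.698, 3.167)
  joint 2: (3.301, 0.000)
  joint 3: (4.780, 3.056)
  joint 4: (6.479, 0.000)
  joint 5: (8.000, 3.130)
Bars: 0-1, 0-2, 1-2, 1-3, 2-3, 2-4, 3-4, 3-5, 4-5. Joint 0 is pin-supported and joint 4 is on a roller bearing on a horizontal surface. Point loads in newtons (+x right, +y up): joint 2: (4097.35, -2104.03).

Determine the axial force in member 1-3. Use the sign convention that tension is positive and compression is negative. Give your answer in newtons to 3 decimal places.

-1096.394

N=6 nodes, M=9 members, R=3 reactions → 2N=12, M+R=12
member 0 (0-1): L=3.5935, (cx,cy)=(0.4725,0.8813)
member 1 (0-2): L=3.3010, (cx,cy)=(1.0000,0.0000)
member 2 (1-2): L=3.5496, (cx,cy)=(0.4516,-0.8922)
member 3 (1-3): L=3.0840, (cx,cy)=(0.9994,-0.0360)
member 4 (2-3): L=3.3951, (cx,cy)=(0.4356,0.9001)
member 5 (2-4): L=3.1780, (cx,cy)=(1.0000,0.0000)
member 6 (3-4): L=3.4965, (cx,cy)=(0.4859,-0.8740)
member 7 (3-5): L=3.2209, (cx,cy)=(0.9997,0.0230)
member 8 (4-5): L=3.4800, (cx,cy)=(0.4371,0.8994)
solve A·x = −loads:
  F[0-1] = -1171.0216 N (compression)
  F[0-2] = +4650.6841 N (tension)
  F[1-2] = +1200.9438 N (tension)
  F[1-3] = -1096.3944 N (compression)
  F[2-3] = +1147.0900 N (tension)
  F[2-4] = +595.9770 N (tension)
  F[3-4] = -1226.5172 N (compression)
  F[3-5] = +0.0000 N (tension)
  F[4-5] = -0.0000 N (compression)
  Rx@0 = -4097.3500 N
  Ry@0 = +1032.0431 N
  Ry@4 = +1071.9869 N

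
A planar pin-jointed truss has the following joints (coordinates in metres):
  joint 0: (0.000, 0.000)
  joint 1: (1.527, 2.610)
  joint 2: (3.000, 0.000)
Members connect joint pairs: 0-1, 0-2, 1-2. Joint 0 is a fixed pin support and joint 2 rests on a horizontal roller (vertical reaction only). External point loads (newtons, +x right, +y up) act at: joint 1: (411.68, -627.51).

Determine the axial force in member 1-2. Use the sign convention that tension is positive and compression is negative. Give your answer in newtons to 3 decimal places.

N=3 nodes, M=3 members, R=3 reactions → 2N=6, M+R=6
member 0 (0-1): L=3.0239, (cx,cy)=(0.5050,0.8631)
member 1 (0-2): L=3.0000, (cx,cy)=(1.0000,0.0000)
member 2 (1-2): L=2.9970, (cx,cy)=(0.4915,-0.8709)
solve A·x = −loads:
  F[0-1] = +57.9915 N (tension)
  F[0-2] = +382.3954 N (tension)
  F[1-2] = -778.0228 N (compression)
  Rx@0 = -411.6800 N
  Ry@0 = -50.0542 N
  Ry@2 = +677.5642 N

-778.023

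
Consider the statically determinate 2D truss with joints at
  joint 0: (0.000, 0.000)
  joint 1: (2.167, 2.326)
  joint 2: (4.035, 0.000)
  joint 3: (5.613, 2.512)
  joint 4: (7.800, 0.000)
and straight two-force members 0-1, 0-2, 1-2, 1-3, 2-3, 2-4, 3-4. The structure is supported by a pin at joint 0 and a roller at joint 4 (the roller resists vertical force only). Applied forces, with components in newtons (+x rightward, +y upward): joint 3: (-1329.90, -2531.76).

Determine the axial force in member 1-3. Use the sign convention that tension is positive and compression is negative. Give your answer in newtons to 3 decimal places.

-1895.138

N=5 nodes, M=7 members, R=3 reactions → 2N=10, M+R=10
member 0 (0-1): L=3.1790, (cx,cy)=(0.6817,0.7317)
member 1 (0-2): L=4.0350, (cx,cy)=(1.0000,0.0000)
member 2 (1-2): L=2.9832, (cx,cy)=(0.6262,-0.7797)
member 3 (1-3): L=3.4510, (cx,cy)=(0.9985,0.0539)
member 4 (2-3): L=2.9665, (cx,cy)=(0.5319,0.8468)
member 5 (2-4): L=3.7650, (cx,cy)=(1.0000,0.0000)
member 6 (3-4): L=3.3306, (cx,cy)=(0.6566,-0.7542)
solve A·x = −loads:
  F[0-1] = -1555.5636 N (compression)
  F[0-2] = -269.5396 N (compression)
  F[1-2] = +1328.7587 N (tension)
  F[1-3] = -1895.1379 N (compression)
  F[2-3] = -1223.4760 N (compression)
  F[2-4] = +1213.2952 N (tension)
  F[3-4] = -1847.7552 N (compression)
  Rx@0 = +1329.9000 N
  Ry@0 = +1138.1626 N
  Ry@4 = +1393.5974 N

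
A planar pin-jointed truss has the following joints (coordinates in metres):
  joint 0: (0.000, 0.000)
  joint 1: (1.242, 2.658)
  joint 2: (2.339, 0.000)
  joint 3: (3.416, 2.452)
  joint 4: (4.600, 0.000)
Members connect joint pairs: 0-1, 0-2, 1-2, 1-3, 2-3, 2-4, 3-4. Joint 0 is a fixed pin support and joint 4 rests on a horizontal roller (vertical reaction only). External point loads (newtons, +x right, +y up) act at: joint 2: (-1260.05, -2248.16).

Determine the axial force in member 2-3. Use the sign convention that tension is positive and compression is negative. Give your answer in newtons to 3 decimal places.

N=5 nodes, M=7 members, R=3 reactions → 2N=10, M+R=10
member 0 (0-1): L=2.9339, (cx,cy)=(0.4233,0.9060)
member 1 (0-2): L=2.3390, (cx,cy)=(1.0000,0.0000)
member 2 (1-2): L=2.8755, (cx,cy)=(0.3815,-0.9244)
member 3 (1-3): L=2.1837, (cx,cy)=(0.9955,-0.0943)
member 4 (2-3): L=2.6781, (cx,cy)=(0.4022,0.9156)
member 5 (2-4): L=2.2610, (cx,cy)=(1.0000,0.0000)
member 6 (3-4): L=2.7229, (cx,cy)=(0.4348,-0.9005)
solve A·x = −loads:
  F[0-1] = -1219.7033 N (compression)
  F[0-2] = -743.7091 N (compression)
  F[1-2] = +1299.1692 N (tension)
  F[1-3] = -1016.5093 N (compression)
  F[2-3] = +1143.8178 N (tension)
  F[2-4] = +551.9895 N (tension)
  F[3-4] = -1269.4340 N (compression)
  Rx@0 = +1260.0500 N
  Ry@0 = +1105.0195 N
  Ry@4 = +1143.1405 N

1143.818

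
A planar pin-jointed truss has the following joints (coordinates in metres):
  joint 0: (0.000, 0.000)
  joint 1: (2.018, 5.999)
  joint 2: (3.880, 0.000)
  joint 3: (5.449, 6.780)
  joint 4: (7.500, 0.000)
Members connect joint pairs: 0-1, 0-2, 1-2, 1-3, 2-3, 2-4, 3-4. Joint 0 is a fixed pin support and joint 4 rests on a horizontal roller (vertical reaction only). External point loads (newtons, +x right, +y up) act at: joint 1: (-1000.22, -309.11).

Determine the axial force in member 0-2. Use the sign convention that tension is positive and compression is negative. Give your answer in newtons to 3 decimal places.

N=5 nodes, M=7 members, R=3 reactions → 2N=10, M+R=10
member 0 (0-1): L=6.3293, (cx,cy)=(0.3188,0.9478)
member 1 (0-2): L=3.8800, (cx,cy)=(1.0000,0.0000)
member 2 (1-2): L=6.2813, (cx,cy)=(0.2964,-0.9551)
member 3 (1-3): L=3.5188, (cx,cy)=(0.9751,0.2220)
member 4 (2-3): L=6.9592, (cx,cy)=(0.2255,0.9743)
member 5 (2-4): L=3.6200, (cx,cy)=(1.0000,0.0000)
member 6 (3-4): L=7.0834, (cx,cy)=(0.2895,-0.9572)
solve A·x = −loads:
  F[0-1] = -1082.4750 N (compression)
  F[0-2] = -655.0907 N (compression)
  F[1-2] = +846.9086 N (tension)
  F[1-3] = +414.3735 N (tension)
  F[2-3] = -830.2184 N (compression)
  F[2-4] = -216.8589 N (compression)
  F[3-4] = +748.9542 N (tension)
  Rx@0 = +1000.2200 N
  Ry@0 = +1025.9814 N
  Ry@4 = -716.8714 N

-655.091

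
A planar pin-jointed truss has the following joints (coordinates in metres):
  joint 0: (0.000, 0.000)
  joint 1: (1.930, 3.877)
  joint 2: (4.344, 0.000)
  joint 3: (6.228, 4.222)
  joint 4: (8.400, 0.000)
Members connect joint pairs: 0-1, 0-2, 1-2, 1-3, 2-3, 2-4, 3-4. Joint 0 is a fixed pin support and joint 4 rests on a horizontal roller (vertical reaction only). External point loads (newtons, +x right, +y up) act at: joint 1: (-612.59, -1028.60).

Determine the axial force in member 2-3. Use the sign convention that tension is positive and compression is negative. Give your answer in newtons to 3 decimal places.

N=5 nodes, M=7 members, R=3 reactions → 2N=10, M+R=10
member 0 (0-1): L=4.3308, (cx,cy)=(0.4456,0.8952)
member 1 (0-2): L=4.3440, (cx,cy)=(1.0000,0.0000)
member 2 (1-2): L=4.5671, (cx,cy)=(0.5286,-0.8489)
member 3 (1-3): L=4.3118, (cx,cy)=(0.9968,0.0800)
member 4 (2-3): L=4.6233, (cx,cy)=(0.4075,0.9132)
member 5 (2-4): L=4.0560, (cx,cy)=(1.0000,0.0000)
member 6 (3-4): L=4.7479, (cx,cy)=(0.4575,-0.8892)
solve A·x = −loads:
  F[0-1] = -1200.8415 N (compression)
  F[0-2] = -77.4437 N (compression)
  F[1-2] = +59.0390 N (tension)
  F[1-3] = +46.3867 N (tension)
  F[2-3] = -54.8814 N (compression)
  F[2-4] = -23.8737 N (compression)
  F[3-4] = +52.1872 N (tension)
  Rx@0 = +612.5900 N
  Ry@0 = +1075.0064 N
  Ry@4 = -46.4064 N

-54.881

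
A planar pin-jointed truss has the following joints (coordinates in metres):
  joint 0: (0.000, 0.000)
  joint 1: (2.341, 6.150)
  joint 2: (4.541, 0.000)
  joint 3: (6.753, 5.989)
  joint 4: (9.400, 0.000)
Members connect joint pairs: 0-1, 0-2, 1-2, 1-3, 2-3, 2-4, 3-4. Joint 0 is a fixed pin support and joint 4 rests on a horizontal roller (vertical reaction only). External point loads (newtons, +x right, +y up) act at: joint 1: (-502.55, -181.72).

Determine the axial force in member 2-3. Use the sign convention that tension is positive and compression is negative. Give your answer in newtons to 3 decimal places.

N=5 nodes, M=7 members, R=3 reactions → 2N=10, M+R=10
member 0 (0-1): L=6.5805, (cx,cy)=(0.3557,0.9346)
member 1 (0-2): L=4.5410, (cx,cy)=(1.0000,0.0000)
member 2 (1-2): L=6.5317, (cx,cy)=(0.3368,-0.9416)
member 3 (1-3): L=4.4149, (cx,cy)=(0.9993,-0.0365)
member 4 (2-3): L=6.3844, (cx,cy)=(0.3465,0.9381)
member 5 (2-4): L=4.8590, (cx,cy)=(1.0000,0.0000)
member 6 (3-4): L=6.5479, (cx,cy)=(0.4043,-0.9146)
solve A·x = −loads:
  F[0-1] = -497.8271 N (compression)
  F[0-2] = -325.4486 N (compression)
  F[1-2] = +292.3389 N (tension)
  F[1-3] = +227.1337 N (tension)
  F[2-3] = -293.4317 N (compression)
  F[2-4] = -125.3181 N (compression)
  F[3-4] = +309.9993 N (tension)
  Rx@0 = +502.5500 N
  Ry@0 = +465.2600 N
  Ry@4 = -283.5400 N

-293.432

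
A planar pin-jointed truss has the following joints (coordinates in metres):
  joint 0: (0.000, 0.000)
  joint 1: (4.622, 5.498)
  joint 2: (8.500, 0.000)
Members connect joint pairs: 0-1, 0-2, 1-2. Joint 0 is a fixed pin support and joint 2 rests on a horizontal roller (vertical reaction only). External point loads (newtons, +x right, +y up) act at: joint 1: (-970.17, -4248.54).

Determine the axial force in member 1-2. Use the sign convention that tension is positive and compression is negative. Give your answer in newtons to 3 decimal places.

-2059.143

N=3 nodes, M=3 members, R=3 reactions → 2N=6, M+R=6
member 0 (0-1): L=7.1827, (cx,cy)=(0.6435,0.7655)
member 1 (0-2): L=8.5000, (cx,cy)=(1.0000,0.0000)
member 2 (1-2): L=6.7281, (cx,cy)=(0.5764,-0.8172)
solve A·x = −loads:
  F[0-1] = -3352.0862 N (compression)
  F[0-2] = +1186.8721 N (tension)
  F[1-2] = -2059.1426 N (compression)
  Rx@0 = +970.1700 N
  Ry@0 = +2565.8627 N
  Ry@2 = +1682.6773 N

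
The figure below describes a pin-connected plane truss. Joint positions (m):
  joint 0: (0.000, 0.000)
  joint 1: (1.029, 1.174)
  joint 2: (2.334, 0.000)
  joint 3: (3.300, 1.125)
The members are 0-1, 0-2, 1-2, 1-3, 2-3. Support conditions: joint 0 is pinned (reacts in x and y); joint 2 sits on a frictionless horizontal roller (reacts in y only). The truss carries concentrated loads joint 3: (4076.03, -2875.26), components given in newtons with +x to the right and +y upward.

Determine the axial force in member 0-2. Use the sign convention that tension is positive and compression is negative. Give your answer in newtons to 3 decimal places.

1310.978

N=4 nodes, M=5 members, R=3 reactions → 2N=8, M+R=8
member 0 (0-1): L=1.5611, (cx,cy)=(0.6591,0.7520)
member 1 (0-2): L=2.3340, (cx,cy)=(1.0000,0.0000)
member 2 (1-2): L=1.7554, (cx,cy)=(0.7434,-0.6688)
member 3 (1-3): L=2.2715, (cx,cy)=(0.9998,-0.0216)
member 4 (2-3): L=1.4828, (cx,cy)=(0.6515,0.7587)
solve A·x = −loads:
  F[0-1] = +4194.9434 N (tension)
  F[0-2] = +1310.9781 N (tension)
  F[1-2] = -4924.1866 N (compression)
  F[1-3] = +6427.3639 N (tension)
  F[2-3] = -3607.0473 N (compression)
  Rx@0 = -4076.0300 N
  Ry@0 = -3154.6851 N
  Ry@2 = +6029.9451 N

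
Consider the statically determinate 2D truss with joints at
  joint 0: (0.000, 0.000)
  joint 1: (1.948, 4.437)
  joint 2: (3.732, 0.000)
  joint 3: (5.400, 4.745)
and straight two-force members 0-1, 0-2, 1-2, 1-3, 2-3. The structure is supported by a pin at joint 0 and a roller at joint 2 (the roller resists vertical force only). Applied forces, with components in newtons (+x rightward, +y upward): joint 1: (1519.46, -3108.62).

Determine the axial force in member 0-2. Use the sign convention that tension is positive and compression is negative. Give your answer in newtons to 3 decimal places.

N=4 nodes, M=5 members, R=3 reactions → 2N=8, M+R=8
member 0 (0-1): L=4.8458, (cx,cy)=(0.4020,0.9156)
member 1 (0-2): L=3.7320, (cx,cy)=(1.0000,0.0000)
member 2 (1-2): L=4.7822, (cx,cy)=(0.3730,-0.9278)
member 3 (1-3): L=3.4657, (cx,cy)=(0.9960,0.0889)
member 4 (2-3): L=5.0296, (cx,cy)=(0.3316,0.9434)
solve A·x = −loads:
  F[0-1] = +350.0165 N (tension)
  F[0-2] = +1378.7539 N (tension)
  F[1-2] = -3695.9103 N (compression)
  F[1-3] = -0.0000 N (compression)
  F[2-3] = -0.0000 N (compression)
  Rx@0 = -1519.4600 N
  Ry@0 = -320.4893 N
  Ry@2 = +3429.1093 N

1378.754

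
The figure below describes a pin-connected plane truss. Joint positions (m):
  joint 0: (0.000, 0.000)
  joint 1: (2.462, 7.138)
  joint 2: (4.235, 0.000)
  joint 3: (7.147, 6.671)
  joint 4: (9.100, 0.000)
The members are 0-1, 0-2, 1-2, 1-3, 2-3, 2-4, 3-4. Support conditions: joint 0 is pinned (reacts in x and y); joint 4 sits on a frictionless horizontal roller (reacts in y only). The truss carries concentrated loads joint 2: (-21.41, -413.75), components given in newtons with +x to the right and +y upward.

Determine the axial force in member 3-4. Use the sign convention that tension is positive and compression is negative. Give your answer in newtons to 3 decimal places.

-200.635

N=5 nodes, M=7 members, R=3 reactions → 2N=10, M+R=10
member 0 (0-1): L=7.5507, (cx,cy)=(0.3261,0.9453)
member 1 (0-2): L=4.2350, (cx,cy)=(1.0000,0.0000)
member 2 (1-2): L=7.3549, (cx,cy)=(0.2411,-0.9705)
member 3 (1-3): L=4.7082, (cx,cy)=(0.9951,-0.0992)
member 4 (2-3): L=7.2789, (cx,cy)=(0.4001,0.9165)
member 5 (2-4): L=4.8650, (cx,cy)=(1.0000,0.0000)
member 6 (3-4): L=6.9510, (cx,cy)=(0.2810,-0.9597)
solve A·x = −loads:
  F[0-1] = -233.9849 N (compression)
  F[0-2] = +54.8841 N (tension)
  F[1-2] = +241.7400 N (tension)
  F[1-3] = -135.2357 N (compression)
  F[2-3] = +195.4625 N (tension)
  F[2-4] = +56.3717 N (tension)
  F[3-4] = -200.6350 N (compression)
  Rx@0 = +21.4100 N
  Ry@0 = +221.1971 N
  Ry@4 = +192.5529 N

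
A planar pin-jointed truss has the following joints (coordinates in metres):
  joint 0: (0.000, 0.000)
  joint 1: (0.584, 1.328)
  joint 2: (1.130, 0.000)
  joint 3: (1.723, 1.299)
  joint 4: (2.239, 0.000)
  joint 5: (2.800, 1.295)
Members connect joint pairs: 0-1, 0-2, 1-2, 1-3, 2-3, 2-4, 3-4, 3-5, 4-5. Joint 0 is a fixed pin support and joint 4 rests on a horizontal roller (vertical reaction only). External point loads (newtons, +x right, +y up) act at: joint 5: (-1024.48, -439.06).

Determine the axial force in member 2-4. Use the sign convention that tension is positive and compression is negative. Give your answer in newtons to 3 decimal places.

N=6 nodes, M=9 members, R=3 reactions → 2N=12, M+R=12
member 0 (0-1): L=1.4507, (cx,cy)=(0.4026,0.9154)
member 1 (0-2): L=1.1300, (cx,cy)=(1.0000,0.0000)
member 2 (1-2): L=1.4359, (cx,cy)=(0.3803,-0.9249)
member 3 (1-3): L=1.1394, (cx,cy)=(0.9997,-0.0255)
member 4 (2-3): L=1.4280, (cx,cy)=(0.4153,0.9097)
member 5 (2-4): L=1.1090, (cx,cy)=(1.0000,0.0000)
member 6 (3-4): L=1.3977, (cx,cy)=(0.3692,-0.9294)
member 7 (3-5): L=1.0770, (cx,cy)=(1.0000,-0.0037)
member 8 (4-5): L=1.4113, (cx,cy)=(0.3975,0.9176)
solve A·x = −loads:
  F[0-1] = -527.1290 N (compression)
  F[0-2] = -812.2822 N (compression)
  F[1-2] = +533.1465 N (tension)
  F[1-3] = -415.0662 N (compression)
  F[2-3] = -542.0467 N (compression)
  F[2-4] = -384.4473 N (compression)
  F[3-4] = +522.5363 N (tension)
  F[3-5] = -832.9428 N (compression)
  F[4-5] = -481.8594 N (compression)
  Rx@0 = +1024.4800 N
  Ry@0 = +482.5319 N
  Ry@4 = -43.4719 N

-384.447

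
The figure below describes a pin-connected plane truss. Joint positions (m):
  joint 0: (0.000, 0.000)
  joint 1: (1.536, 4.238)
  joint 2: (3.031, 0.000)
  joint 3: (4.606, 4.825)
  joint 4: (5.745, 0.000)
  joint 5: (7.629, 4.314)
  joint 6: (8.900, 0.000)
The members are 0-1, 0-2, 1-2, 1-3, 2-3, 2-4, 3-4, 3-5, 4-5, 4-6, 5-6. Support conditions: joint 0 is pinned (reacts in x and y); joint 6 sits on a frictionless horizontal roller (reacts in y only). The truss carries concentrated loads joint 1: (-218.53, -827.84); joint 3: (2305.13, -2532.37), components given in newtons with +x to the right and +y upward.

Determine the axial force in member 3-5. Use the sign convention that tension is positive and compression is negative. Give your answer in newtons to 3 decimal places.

N=7 nodes, M=11 members, R=3 reactions → 2N=14, M+R=14
member 0 (0-1): L=4.5078, (cx,cy)=(0.3407,0.9402)
member 1 (0-2): L=3.0310, (cx,cy)=(1.0000,0.0000)
member 2 (1-2): L=4.4940, (cx,cy)=(0.3327,-0.9430)
member 3 (1-3): L=3.1256, (cx,cy)=(0.9822,0.1878)
member 4 (2-3): L=5.0756, (cx,cy)=(0.3103,0.9506)
member 5 (2-4): L=2.7140, (cx,cy)=(1.0000,0.0000)
member 6 (3-4): L=4.9576, (cx,cy)=(0.2297,-0.9733)
member 7 (3-5): L=3.0659, (cx,cy)=(0.9860,-0.1667)
member 8 (4-5): L=4.7074, (cx,cy)=(0.4002,0.9164)
member 9 (4-6): L=3.1550, (cx,cy)=(1.0000,0.0000)
member 10 (5-6): L=4.4973, (cx,cy)=(0.2826,-0.9592)
solve A·x = −loads:
  F[0-1] = -809.5825 N (compression)
  F[0-2] = +2362.4615 N (tension)
  F[1-2] = -77.1553 N (compression)
  F[1-3] = -32.2380 N (compression)
  F[2-3] = +76.5392 N (tension)
  F[2-4] = +2313.0434 N (tension)
  F[3-4] = -2363.0692 N (compression)
  F[3-5] = -1795.2455 N (compression)
  F[4-5] = +2509.6098 N (tension)
  F[4-6] = +765.7455 N (tension)
  F[5-6] = -2709.5322 N (compression)
  Rx@0 = -2086.6000 N
  Ry@0 = +761.1335 N
  Ry@6 = +2599.0765 N

-1795.245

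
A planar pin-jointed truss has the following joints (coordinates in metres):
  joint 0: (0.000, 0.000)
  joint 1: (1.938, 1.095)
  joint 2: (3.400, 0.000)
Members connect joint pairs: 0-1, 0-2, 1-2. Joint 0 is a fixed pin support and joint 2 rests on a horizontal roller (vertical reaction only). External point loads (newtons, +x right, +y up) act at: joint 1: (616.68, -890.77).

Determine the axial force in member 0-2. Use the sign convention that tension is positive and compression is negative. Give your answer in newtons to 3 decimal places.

943.085

N=3 nodes, M=3 members, R=3 reactions → 2N=6, M+R=6
member 0 (0-1): L=2.2260, (cx,cy)=(0.8706,0.4919)
member 1 (0-2): L=3.4000, (cx,cy)=(1.0000,0.0000)
member 2 (1-2): L=1.8266, (cx,cy)=(0.8004,-0.5995)
solve A·x = −loads:
  F[0-1] = -374.9031 N (compression)
  F[0-2] = +943.0850 N (tension)
  F[1-2] = -1178.2759 N (compression)
  Rx@0 = -616.6800 N
  Ry@0 = +184.4239 N
  Ry@2 = +706.3461 N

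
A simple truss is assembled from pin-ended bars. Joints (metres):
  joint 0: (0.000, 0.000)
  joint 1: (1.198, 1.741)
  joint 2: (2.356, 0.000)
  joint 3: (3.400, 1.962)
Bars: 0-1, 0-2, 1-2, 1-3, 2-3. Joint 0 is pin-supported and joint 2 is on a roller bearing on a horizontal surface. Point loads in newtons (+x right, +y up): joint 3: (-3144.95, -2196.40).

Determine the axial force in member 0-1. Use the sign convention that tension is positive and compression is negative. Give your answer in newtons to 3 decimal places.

N=4 nodes, M=5 members, R=3 reactions → 2N=8, M+R=8
member 0 (0-1): L=2.1134, (cx,cy)=(0.5669,0.8238)
member 1 (0-2): L=2.3560, (cx,cy)=(1.0000,0.0000)
member 2 (1-2): L=2.0909, (cx,cy)=(0.5538,-0.8326)
member 3 (1-3): L=2.2131, (cx,cy)=(0.9950,0.0999)
member 4 (2-3): L=2.2225, (cx,cy)=(0.4697,0.8828)
solve A·x = −loads:
  F[0-1] = -1997.7181 N (compression)
  F[0-2] = -2012.5032 N (compression)
  F[1-2] = +1724.8835 N (tension)
  F[1-3] = -2098.2047 N (compression)
  F[2-3] = -2250.6431 N (compression)
  Rx@0 = +3144.9500 N
  Ry@0 = +1645.7344 N
  Ry@2 = +550.6656 N

-1997.718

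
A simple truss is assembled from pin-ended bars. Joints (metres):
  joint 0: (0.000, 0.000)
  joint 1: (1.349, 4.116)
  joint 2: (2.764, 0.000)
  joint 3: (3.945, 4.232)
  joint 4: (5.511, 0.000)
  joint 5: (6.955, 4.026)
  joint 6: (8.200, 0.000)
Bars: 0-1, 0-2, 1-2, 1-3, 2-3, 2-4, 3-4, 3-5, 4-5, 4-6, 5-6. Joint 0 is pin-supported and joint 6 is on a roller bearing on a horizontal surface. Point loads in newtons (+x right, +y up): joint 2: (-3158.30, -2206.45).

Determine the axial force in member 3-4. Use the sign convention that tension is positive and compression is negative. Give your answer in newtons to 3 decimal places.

N=7 nodes, M=11 members, R=3 reactions → 2N=14, M+R=14
member 0 (0-1): L=4.3314, (cx,cy)=(0.3114,0.9503)
member 1 (0-2): L=2.7640, (cx,cy)=(1.0000,0.0000)
member 2 (1-2): L=4.3524, (cx,cy)=(0.3251,-0.9457)
member 3 (1-3): L=2.5986, (cx,cy)=(0.9990,0.0446)
member 4 (2-3): L=4.3937, (cx,cy)=(0.2688,0.9632)
member 5 (2-4): L=2.7470, (cx,cy)=(1.0000,0.0000)
member 6 (3-4): L=4.5124, (cx,cy)=(0.3470,-0.9379)
member 7 (3-5): L=3.0170, (cx,cy)=(0.9977,-0.0683)
member 8 (4-5): L=4.2771, (cx,cy)=(0.3376,0.9413)
member 9 (4-6): L=2.6890, (cx,cy)=(1.0000,0.0000)
member 10 (5-6): L=4.2141, (cx,cy)=(0.2954,-0.9554)
solve A·x = −loads:
  F[0-1] = -1539.2717 N (compression)
  F[0-2] = -2678.9019 N (compression)
  F[1-2] = +1501.0271 N (tension)
  F[1-3] = -968.3554 N (compression)
  F[2-3] = +817.0307 N (tension)
  F[2-4] = +747.7771 N (tension)
  F[3-4] = -757.6401 N (compression)
  F[3-5] = -485.9798 N (compression)
  F[4-5] = +754.8746 N (tension)
  F[4-6] = +229.9926 N (tension)
  F[5-6] = -778.4847 N (compression)
  Rx@0 = +3158.3000 N
  Ry@0 = +1462.7149 N
  Ry@6 = +743.7351 N

-757.640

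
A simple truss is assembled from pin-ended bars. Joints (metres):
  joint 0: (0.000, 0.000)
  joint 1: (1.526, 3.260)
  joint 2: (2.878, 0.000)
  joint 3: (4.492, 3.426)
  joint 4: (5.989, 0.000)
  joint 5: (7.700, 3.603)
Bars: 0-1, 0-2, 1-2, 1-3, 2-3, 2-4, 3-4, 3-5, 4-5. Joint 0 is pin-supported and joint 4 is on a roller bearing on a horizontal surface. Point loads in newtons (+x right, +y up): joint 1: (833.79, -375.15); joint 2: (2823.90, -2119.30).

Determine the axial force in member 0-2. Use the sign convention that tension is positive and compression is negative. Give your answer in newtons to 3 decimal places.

N=6 nodes, M=9 members, R=3 reactions → 2N=12, M+R=12
member 0 (0-1): L=3.5995, (cx,cy)=(0.4239,0.9057)
member 1 (0-2): L=2.8780, (cx,cy)=(1.0000,0.0000)
member 2 (1-2): L=3.5292, (cx,cy)=(0.3831,-0.9237)
member 3 (1-3): L=2.9706, (cx,cy)=(0.9984,0.0559)
member 4 (2-3): L=3.7871, (cx,cy)=(0.4262,0.9046)
member 5 (2-4): L=3.1110, (cx,cy)=(1.0000,0.0000)
member 6 (3-4): L=3.7388, (cx,cy)=(0.4004,-0.9163)
member 7 (3-5): L=3.2129, (cx,cy)=(0.9985,0.0551)
member 8 (4-5): L=3.9886, (cx,cy)=(0.4290,0.9033)
solve A·x = −loads:
  F[0-1] = -1023.0690 N (compression)
  F[0-2] = +4091.4199 N (tension)
  F[1-2] = +508.3714 N (tension)
  F[1-3] = -1464.5582 N (compression)
  F[2-3] = +1823.6121 N (tension)
  F[2-4] = +685.0855 N (tension)
  F[3-4] = -1711.0119 N (compression)
  F[3-5] = +0.0000 N (tension)
  F[4-5] = -0.0000 N (compression)
  Rx@0 = -3657.6900 N
  Ry@0 = +926.5790 N
  Ry@4 = +1567.8710 N

4091.420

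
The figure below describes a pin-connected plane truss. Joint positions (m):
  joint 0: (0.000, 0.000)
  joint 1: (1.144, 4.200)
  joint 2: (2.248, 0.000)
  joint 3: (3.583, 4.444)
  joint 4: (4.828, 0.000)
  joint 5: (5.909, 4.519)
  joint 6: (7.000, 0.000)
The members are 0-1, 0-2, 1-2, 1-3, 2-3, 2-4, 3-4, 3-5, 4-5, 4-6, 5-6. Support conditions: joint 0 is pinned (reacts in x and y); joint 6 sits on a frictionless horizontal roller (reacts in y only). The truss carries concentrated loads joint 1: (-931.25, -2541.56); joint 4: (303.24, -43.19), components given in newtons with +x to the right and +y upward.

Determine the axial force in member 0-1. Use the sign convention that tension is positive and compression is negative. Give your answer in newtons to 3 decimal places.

-2796.654

N=7 nodes, M=11 members, R=3 reactions → 2N=14, M+R=14
member 0 (0-1): L=4.3530, (cx,cy)=(0.2628,0.9648)
member 1 (0-2): L=2.2480, (cx,cy)=(1.0000,0.0000)
member 2 (1-2): L=4.3427, (cx,cy)=(0.2542,-0.9671)
member 3 (1-3): L=2.4512, (cx,cy)=(0.9950,0.0995)
member 4 (2-3): L=4.6402, (cx,cy)=(0.2877,0.9577)
member 5 (2-4): L=2.5800, (cx,cy)=(1.0000,0.0000)
member 6 (3-4): L=4.6151, (cx,cy)=(0.2698,-0.9629)
member 7 (3-5): L=2.3272, (cx,cy)=(0.9995,0.0322)
member 8 (4-5): L=4.6465, (cx,cy)=(0.2326,0.9726)
member 9 (4-6): L=2.1720, (cx,cy)=(1.0000,0.0000)
member 10 (5-6): L=4.6488, (cx,cy)=(0.2347,-0.9721)
solve A·x = −loads:
  F[0-1] = -2796.6540 N (compression)
  F[0-2] = +106.9685 N (tension)
  F[1-2] = +177.7420 N (tension)
  F[1-3] = +151.8398 N (tension)
  F[2-3] = -179.4915 N (compression)
  F[2-4] = +203.7947 N (tension)
  F[3-4] = +164.6668 N (tension)
  F[3-5] = +55.0523 N (tension)
  F[4-5] = -118.6269 N (compression)
  F[4-6] = -27.4253 N (compression)
  F[5-6] = +116.8614 N (tension)
  Rx@0 = +628.0100 N
  Ry@0 = +2698.3477 N
  Ry@6 = -113.5977 N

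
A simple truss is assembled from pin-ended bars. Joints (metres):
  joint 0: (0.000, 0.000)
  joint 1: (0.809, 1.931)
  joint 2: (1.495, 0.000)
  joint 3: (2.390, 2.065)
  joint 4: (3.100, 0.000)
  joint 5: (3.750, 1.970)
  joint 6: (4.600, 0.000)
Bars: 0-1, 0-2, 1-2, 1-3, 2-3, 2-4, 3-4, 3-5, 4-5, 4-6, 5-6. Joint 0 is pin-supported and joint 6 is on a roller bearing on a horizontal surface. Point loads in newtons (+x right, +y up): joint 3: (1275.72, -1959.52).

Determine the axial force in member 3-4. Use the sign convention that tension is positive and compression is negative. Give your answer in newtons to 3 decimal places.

-1594.732

N=7 nodes, M=11 members, R=3 reactions → 2N=14, M+R=14
member 0 (0-1): L=2.0936, (cx,cy)=(0.3864,0.9223)
member 1 (0-2): L=1.4950, (cx,cy)=(1.0000,0.0000)
member 2 (1-2): L=2.0492, (cx,cy)=(0.3348,-0.9423)
member 3 (1-3): L=1.5867, (cx,cy)=(0.9964,0.0845)
member 4 (2-3): L=2.2506, (cx,cy)=(0.3977,0.9175)
member 5 (2-4): L=1.6050, (cx,cy)=(1.0000,0.0000)
member 6 (3-4): L=2.1836, (cx,cy)=(0.3251,-0.9457)
member 7 (3-5): L=1.3633, (cx,cy)=(0.9976,-0.0697)
member 8 (4-5): L=2.0745, (cx,cy)=(0.3133,0.9496)
member 9 (4-6): L=1.5000, (cx,cy)=(1.0000,0.0000)
member 10 (5-6): L=2.1456, (cx,cy)=(0.3962,-0.9182)
solve A·x = −loads:
  F[0-1] = -399.7872 N (compression)
  F[0-2] = +1430.2026 N (tension)
  F[1-2] = +366.3844 N (tension)
  F[1-3] = -278.1269 N (compression)
  F[2-3] = -376.2775 N (compression)
  F[2-4] = +1702.4874 N (tension)
  F[3-4] = -1594.7324 N (compression)
  F[3-5] = -1186.8552 N (compression)
  F[4-5] = +1588.0515 N (tension)
  F[4-6] = +686.3797 N (tension)
  F[5-6] = -1732.5462 N (compression)
  Rx@0 = -1275.7200 N
  Ry@0 = +368.7342 N
  Ry@6 = +1590.7858 N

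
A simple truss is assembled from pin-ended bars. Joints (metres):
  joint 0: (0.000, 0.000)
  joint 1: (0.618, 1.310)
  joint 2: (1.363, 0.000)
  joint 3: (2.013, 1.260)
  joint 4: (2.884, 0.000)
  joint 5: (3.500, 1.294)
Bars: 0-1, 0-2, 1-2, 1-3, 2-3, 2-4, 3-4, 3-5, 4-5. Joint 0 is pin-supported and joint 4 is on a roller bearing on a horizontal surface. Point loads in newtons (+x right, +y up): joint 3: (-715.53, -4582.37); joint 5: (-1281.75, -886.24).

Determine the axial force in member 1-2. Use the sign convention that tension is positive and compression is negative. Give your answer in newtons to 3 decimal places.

N=6 nodes, M=9 members, R=3 reactions → 2N=12, M+R=12
member 0 (0-1): L=1.4485, (cx,cy)=(0.4267,0.9044)
member 1 (0-2): L=1.3630, (cx,cy)=(1.0000,0.0000)
member 2 (1-2): L=1.5070, (cx,cy)=(0.4944,-0.8693)
member 3 (1-3): L=1.3959, (cx,cy)=(0.9994,-0.0358)
member 4 (2-3): L=1.4178, (cx,cy)=(0.4585,0.8887)
member 5 (2-4): L=1.5210, (cx,cy)=(1.0000,0.0000)
member 6 (3-4): L=1.5317, (cx,cy)=(0.5686,-0.8226)
member 7 (3-5): L=1.4874, (cx,cy)=(0.9997,0.0229)
member 8 (4-5): L=1.4331, (cx,cy)=(0.4298,0.9029)
solve A·x = −loads:
  F[0-1] = -2302.4270 N (compression)
  F[0-2] = -1014.9235 N (compression)
  F[1-2] = +2486.7214 N (tension)
  F[1-3] = -2213.0908 N (compression)
  F[2-3] = -2432.2947 N (compression)
  F[2-4] = +1329.5084 N (tension)
  F[3-4] = -3063.3740 N (compression)
  F[3-5] = -869.5509 N (compression)
  F[4-5] = -959.5209 N (compression)
  Rx@0 = +1997.2800 N
  Ry@0 = +2082.3414 N
  Ry@4 = +3386.2686 N

2486.721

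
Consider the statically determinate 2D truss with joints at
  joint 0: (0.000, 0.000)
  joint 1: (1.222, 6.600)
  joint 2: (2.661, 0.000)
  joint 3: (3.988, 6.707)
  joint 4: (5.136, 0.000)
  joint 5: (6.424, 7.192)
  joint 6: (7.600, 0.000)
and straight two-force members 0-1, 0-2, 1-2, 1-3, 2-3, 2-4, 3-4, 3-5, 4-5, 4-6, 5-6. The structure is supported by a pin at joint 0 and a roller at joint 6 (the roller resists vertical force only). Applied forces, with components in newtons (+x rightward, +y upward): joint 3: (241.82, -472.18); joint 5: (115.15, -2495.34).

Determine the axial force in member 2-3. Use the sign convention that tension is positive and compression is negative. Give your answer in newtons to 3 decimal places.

N=7 nodes, M=11 members, R=3 reactions → 2N=14, M+R=14
member 0 (0-1): L=6.7122, (cx,cy)=(0.1821,0.9833)
member 1 (0-2): L=2.6610, (cx,cy)=(1.0000,0.0000)
member 2 (1-2): L=6.7551, (cx,cy)=(0.2130,-0.9770)
member 3 (1-3): L=2.7681, (cx,cy)=(0.9993,0.0387)
member 4 (2-3): L=6.8370, (cx,cy)=(0.1941,0.9810)
member 5 (2-4): L=2.4750, (cx,cy)=(1.0000,0.0000)
member 6 (3-4): L=6.8045, (cx,cy)=(0.1687,-0.9857)
member 7 (3-5): L=2.4838, (cx,cy)=(0.9808,0.1953)
member 8 (4-5): L=7.3064, (cx,cy)=(0.1763,0.9843)
member 9 (4-6): L=2.4640, (cx,cy)=(1.0000,0.0000)
member 10 (5-6): L=7.2875, (cx,cy)=(0.1614,-0.9869)
solve A·x = −loads:
  F[0-1] = -293.0539 N (compression)
  F[0-2] = +410.3226 N (tension)
  F[1-2] = +290.3645 N (tension)
  F[1-3] = -115.2939 N (compression)
  F[2-3] = -289.1992 N (compression)
  F[2-4] = +528.3085 N (tension)
  F[3-4] = -261.2517 N (compression)
  F[3-5] = -376.3266 N (compression)
  F[4-5] = +261.6037 N (tension)
  F[4-6] = +438.1162 N (tension)
  F[5-6] = -2714.9466 N (compression)
  Rx@0 = -356.9700 N
  Ry@0 = +288.1564 N
  Ry@6 = +2679.3636 N

-289.199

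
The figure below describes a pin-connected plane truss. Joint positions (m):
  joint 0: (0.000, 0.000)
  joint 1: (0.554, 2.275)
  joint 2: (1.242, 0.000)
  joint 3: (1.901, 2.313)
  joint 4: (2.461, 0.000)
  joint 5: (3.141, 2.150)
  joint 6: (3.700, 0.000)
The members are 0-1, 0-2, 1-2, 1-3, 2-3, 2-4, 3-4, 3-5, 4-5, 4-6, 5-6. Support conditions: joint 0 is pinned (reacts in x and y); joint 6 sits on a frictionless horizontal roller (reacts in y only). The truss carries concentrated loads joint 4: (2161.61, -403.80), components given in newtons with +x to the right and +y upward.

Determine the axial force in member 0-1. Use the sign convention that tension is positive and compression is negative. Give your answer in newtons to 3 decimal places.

N=7 nodes, M=11 members, R=3 reactions → 2N=14, M+R=14
member 0 (0-1): L=2.3415, (cx,cy)=(0.2366,0.9716)
member 1 (0-2): L=1.2420, (cx,cy)=(1.0000,0.0000)
member 2 (1-2): L=2.3768, (cx,cy)=(0.2895,-0.9572)
member 3 (1-3): L=1.3475, (cx,cy)=(0.9996,0.0282)
member 4 (2-3): L=2.4050, (cx,cy)=(0.2740,0.9617)
member 5 (2-4): L=1.2190, (cx,cy)=(1.0000,0.0000)
member 6 (3-4): L=2.3798, (cx,cy)=(0.2353,-0.9719)
member 7 (3-5): L=1.2507, (cx,cy)=(0.9915,-0.1303)
member 8 (4-5): L=2.2550, (cx,cy)=(0.3016,0.9534)
member 9 (4-6): L=1.2390, (cx,cy)=(1.0000,0.0000)
member 10 (5-6): L=2.2215, (cx,cy)=(0.2516,-0.9678)
solve A·x = −loads:
  F[0-1] = -139.1699 N (compression)
  F[0-2] = +2194.5379 N (tension)
  F[1-2] = +139.1092 N (tension)
  F[1-3] = -73.2250 N (compression)
  F[2-3] = -138.4524 N (compression)
  F[2-4] = +2272.7428 N (tension)
  F[3-4] = +159.2231 N (tension)
  F[3-5] = -149.8782 N (compression)
  F[4-5] = +261.2075 N (tension)
  F[4-6] = +69.8312 N (tension)
  F[5-6] = -277.5112 N (compression)
  Rx@0 = -2161.6100 N
  Ry@0 = +135.2184 N
  Ry@6 = +268.5816 N

-139.170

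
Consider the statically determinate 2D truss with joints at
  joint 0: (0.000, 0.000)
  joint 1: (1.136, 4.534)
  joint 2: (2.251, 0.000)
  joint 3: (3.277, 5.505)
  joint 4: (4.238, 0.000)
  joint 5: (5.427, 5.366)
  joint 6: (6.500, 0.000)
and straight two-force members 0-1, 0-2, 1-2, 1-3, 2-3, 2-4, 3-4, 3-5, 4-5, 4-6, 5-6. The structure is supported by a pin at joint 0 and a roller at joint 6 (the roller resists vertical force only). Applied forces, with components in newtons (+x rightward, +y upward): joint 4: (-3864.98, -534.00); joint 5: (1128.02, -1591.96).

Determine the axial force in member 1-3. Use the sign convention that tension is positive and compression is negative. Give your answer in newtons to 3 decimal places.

N=7 nodes, M=11 members, R=3 reactions → 2N=14, M+R=14
member 0 (0-1): L=4.6741, (cx,cy)=(0.2430,0.9700)
member 1 (0-2): L=2.2510, (cx,cy)=(1.0000,0.0000)
member 2 (1-2): L=4.6691, (cx,cy)=(0.2388,-0.9711)
member 3 (1-3): L=2.3509, (cx,cy)=(0.9107,0.4130)
member 4 (2-3): L=5.5998, (cx,cy)=(0.1832,0.9831)
member 5 (2-4): L=1.9870, (cx,cy)=(1.0000,0.0000)
member 6 (3-4): L=5.5883, (cx,cy)=(0.1720,-0.9851)
member 7 (3-5): L=2.1545, (cx,cy)=(0.9979,-0.0645)
member 8 (4-5): L=5.4962, (cx,cy)=(0.2163,0.9763)
member 9 (4-6): L=2.2620, (cx,cy)=(1.0000,0.0000)
member 10 (5-6): L=5.4722, (cx,cy)=(0.1961,-0.9806)
solve A·x = −loads:
  F[0-1] = +497.5132 N (tension)
  F[0-2] = -2857.8751 N (compression)
  F[1-2] = -396.3026 N (compression)
  F[1-3] = +236.6864 N (tension)
  F[2-3] = +391.4634 N (tension)
  F[2-4] = -3024.2383 N (compression)
  F[3-4] = -514.5553 N (compression)
  F[3-5] = +376.5498 N (tension)
  F[4-5] = +1066.1362 N (tension)
  F[4-6] = +521.6140 N (tension)
  F[5-6] = -2660.1966 N (compression)
  Rx@0 = +2736.9600 N
  Ry@0 = -482.5960 N
  Ry@6 = +2608.5560 N

236.686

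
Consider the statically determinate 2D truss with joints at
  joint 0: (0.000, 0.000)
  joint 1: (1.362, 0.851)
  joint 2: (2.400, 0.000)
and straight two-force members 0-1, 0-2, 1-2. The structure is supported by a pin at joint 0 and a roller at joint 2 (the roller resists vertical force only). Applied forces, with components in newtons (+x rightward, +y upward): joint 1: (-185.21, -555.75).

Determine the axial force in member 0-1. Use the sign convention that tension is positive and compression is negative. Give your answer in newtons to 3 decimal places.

-577.546

N=3 nodes, M=3 members, R=3 reactions → 2N=6, M+R=6
member 0 (0-1): L=1.6060, (cx,cy)=(0.8481,0.5299)
member 1 (0-2): L=2.4000, (cx,cy)=(1.0000,0.0000)
member 2 (1-2): L=1.3423, (cx,cy)=(0.7733,-0.6340)
solve A·x = −loads:
  F[0-1] = -577.5463 N (compression)
  F[0-2] = +304.5887 N (tension)
  F[1-2] = -393.8683 N (compression)
  Rx@0 = +185.2100 N
  Ry@0 = +306.0343 N
  Ry@2 = +249.7157 N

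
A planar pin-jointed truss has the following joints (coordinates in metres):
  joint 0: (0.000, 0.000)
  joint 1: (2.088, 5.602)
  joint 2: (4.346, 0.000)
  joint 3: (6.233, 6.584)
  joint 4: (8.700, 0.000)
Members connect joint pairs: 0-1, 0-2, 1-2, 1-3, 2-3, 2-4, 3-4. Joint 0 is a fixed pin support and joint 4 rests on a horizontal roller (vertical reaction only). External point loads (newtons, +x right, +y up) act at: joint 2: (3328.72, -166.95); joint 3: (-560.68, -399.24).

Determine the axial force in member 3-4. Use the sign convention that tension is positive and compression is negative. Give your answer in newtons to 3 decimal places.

58.610

N=5 nodes, M=7 members, R=3 reactions → 2N=10, M+R=10
member 0 (0-1): L=5.9785, (cx,cy)=(0.3493,0.9370)
member 1 (0-2): L=4.3460, (cx,cy)=(1.0000,0.0000)
member 2 (1-2): L=6.0399, (cx,cy)=(0.3738,-0.9275)
member 3 (1-3): L=4.2597, (cx,cy)=(0.9731,0.2305)
member 4 (2-3): L=6.8491, (cx,cy)=(0.2755,0.9613)
member 5 (2-4): L=4.3540, (cx,cy)=(1.0000,0.0000)
member 6 (3-4): L=7.0310, (cx,cy)=(0.3509,-0.9364)
solve A·x = −loads:
  F[0-1] = -662.8122 N (compression)
  F[0-2] = +2999.5291 N (tension)
  F[1-2] = +557.2816 N (tension)
  F[1-3] = -452.0003 N (compression)
  F[2-3] = -364.0120 N (compression)
  F[2-4] = -20.5648 N (compression)
  F[3-4] = +58.6101 N (tension)
  Rx@0 = -2768.0400 N
  Ry@0 = +621.0739 N
  Ry@4 = -54.8839 N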